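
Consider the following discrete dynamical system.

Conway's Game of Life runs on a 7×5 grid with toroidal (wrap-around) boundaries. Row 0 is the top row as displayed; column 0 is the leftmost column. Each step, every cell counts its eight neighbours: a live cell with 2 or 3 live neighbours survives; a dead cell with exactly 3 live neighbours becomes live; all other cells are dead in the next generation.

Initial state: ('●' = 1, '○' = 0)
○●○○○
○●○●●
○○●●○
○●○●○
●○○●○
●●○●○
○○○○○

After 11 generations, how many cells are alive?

13

gen 0: ○●○○○
○●○●●
○○●●○
○●○●○
●○○●○
●●○●○
○○○○○
gen 1: ●○●○○
●●○●●
●●○○○
○●○●○
●○○●○
●●●○○
●●●○○
gen 2: ○○○○○
○○○●○
○○○●○
○●○○○
●○○●○
○○○●○
○○○●●
gen 3: ○○○●●
○○○○○
○○●○○
○○●○●
○○●○●
○○●●○
○○○●●
gen 4: ○○○●●
○○○●○
○○○●○
○●●○○
○●●○●
○○●○○
○○○○○
gen 5: ○○○●●
○○●●○
○○○●○
●●○○○
●○○○○
○●●●○
○○○●○
gen 6: ○○○○●
○○●○○
○●○●●
●●○○●
●○○○●
○●●●●
○○○○○
gen 7: ○○○○○
●○●○●
○●○●●
○●●○○
○○○○○
○●●●●
●○●○●
gen 8: ○○○○○
●●●○●
○○○○●
●●●●○
●○○○○
○●●○●
●○●○●
gen 9: ○○●○○
●●○●●
○○○○○
●●●●○
○○○○○
○○●○●
●○●○●
gen 10: ○○●○○
●●●●●
○○○○○
○●●○○
●○○○●
●●○○●
●○●○●
gen 11: ○○○○○
●●●●●
○○○○●
●●○○○
○○●●●
○○○○○
○○●○●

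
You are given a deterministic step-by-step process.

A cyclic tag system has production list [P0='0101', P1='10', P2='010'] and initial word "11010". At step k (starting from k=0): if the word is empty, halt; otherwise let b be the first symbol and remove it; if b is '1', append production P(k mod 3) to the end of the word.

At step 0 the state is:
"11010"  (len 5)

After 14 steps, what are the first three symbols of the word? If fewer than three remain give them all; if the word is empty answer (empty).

t=0: "11010"  (len 5)
t=1: "10100101"  (len 8)
t=2: "010010110"  (len 9)
t=3: "10010110"  (len 8)
t=4: "00101100101"  (len 11)
t=5: "0101100101"  (len 10)
t=6: "101100101"  (len 9)
t=7: "011001010101"  (len 12)
t=8: "11001010101"  (len 11)
t=9: "1001010101010"  (len 13)
t=10: "0010101010100101"  (len 16)
t=11: "010101010100101"  (len 15)
t=12: "10101010100101"  (len 14)
t=13: "01010101001010101"  (len 17)
t=14: "1010101001010101"  (len 16)

101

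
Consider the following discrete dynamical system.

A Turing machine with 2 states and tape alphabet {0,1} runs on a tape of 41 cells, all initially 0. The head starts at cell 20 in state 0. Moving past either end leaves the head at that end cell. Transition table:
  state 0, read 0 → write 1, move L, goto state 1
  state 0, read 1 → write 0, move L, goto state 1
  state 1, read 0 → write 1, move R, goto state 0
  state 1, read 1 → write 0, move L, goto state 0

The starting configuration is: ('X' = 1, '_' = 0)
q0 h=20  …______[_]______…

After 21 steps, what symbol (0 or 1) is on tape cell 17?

gen 0: q0 h=20  …______[_]______…
gen 1: q1 h=19  …______[_]X_____…
gen 2: q0 h=20  …_____X[X]______…
gen 3: q1 h=19  …______[X]______…
gen 4: q0 h=18  …______[_]______…
gen 5: q1 h=17  …______[_]X_____…
gen 6: q0 h=18  …_____X[X]______…
gen 7: q1 h=17  …______[X]______…
gen 8: q0 h=16  …______[_]______…
gen 9: q1 h=15  …______[_]X_____…
gen 10: q0 h=16  …_____X[X]______…
gen 11: q1 h=15  …______[X]______…
gen 12: q0 h=14  …______[_]______…
gen 13: q1 h=13  …______[_]X_____…
gen 14: q0 h=14  …_____X[X]______…
gen 15: q1 h=13  …______[X]______…
gen 16: q0 h=12  …______[_]______…
gen 17: q1 h=11  …______[_]X_____…
gen 18: q0 h=12  …_____X[X]______…
gen 19: q1 h=11  …______[X]______…
gen 20: q0 h=10  …______[_]______…
gen 21: q1 h= 9  …______[_]X_____…

0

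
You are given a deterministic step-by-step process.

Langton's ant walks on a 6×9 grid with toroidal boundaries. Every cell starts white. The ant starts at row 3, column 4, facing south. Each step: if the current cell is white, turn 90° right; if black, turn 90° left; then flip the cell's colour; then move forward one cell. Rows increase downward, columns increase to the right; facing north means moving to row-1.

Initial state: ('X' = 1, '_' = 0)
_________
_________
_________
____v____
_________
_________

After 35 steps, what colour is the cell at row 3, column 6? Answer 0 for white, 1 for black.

1

k=0  _________
_________
_________
____v____
_________
_________
k=1  _________
_________
_________
___<X____
_________
_________
k=2  _________
_________
___^_____
___XX____
_________
_________
k=3  _________
_________
___X>____
___XX____
_________
_________
k=4  _________
_________
___XX____
___Xv____
_________
_________
k=5  _________
_________
___XX____
___X_>___
_________
_________
k=6  _________
_________
___XX____
___X_X___
_____v___
_________
k=7  _________
_________
___XX____
___X_X___
____<X___
_________
k=8  _________
_________
___XX____
___X^X___
____XX___
_________
k=9  _________
_________
___XX____
___XX>___
____XX___
_________
k=10  _________
_________
___XX^___
___XX____
____XX___
_________
k=11  _________
_________
___XXX>__
___XX____
____XX___
_________
k=12  _________
_________
___XXXX__
___XX_v__
____XX___
_________
k=13  _________
_________
___XXXX__
___XX<X__
____XX___
_________
k=14  _________
_________
___XX^X__
___XXXX__
____XX___
_________
k=15  _________
_________
___X<_X__
___XXXX__
____XX___
_________
k=16  _________
_________
___X__X__
___XvXX__
____XX___
_________
k=17  _________
_________
___X__X__
___X_>X__
____XX___
_________
k=18  _________
_________
___X_^X__
___X__X__
____XX___
_________
k=19  _________
_________
___X_X>__
___X__X__
____XX___
_________
k=20  _________
______^__
___X_X___
___X__X__
____XX___
_________
k=21  _________
______X>_
___X_X___
___X__X__
____XX___
_________
k=22  _________
______XX_
___X_X_v_
___X__X__
____XX___
_________
k=23  _________
______XX_
___X_X<X_
___X__X__
____XX___
_________
k=24  _________
______^X_
___X_XXX_
___X__X__
____XX___
_________
k=25  _________
_____<_X_
___X_XXX_
___X__X__
____XX___
_________
k=26  _____^___
_____X_X_
___X_XXX_
___X__X__
____XX___
_________
k=27  _____X>__
_____X_X_
___X_XXX_
___X__X__
____XX___
_________
k=28  _____XX__
_____XvX_
___X_XXX_
___X__X__
____XX___
_________
k=29  _____XX__
_____<XX_
___X_XXX_
___X__X__
____XX___
_________
k=30  _____XX__
______XX_
___X_vXX_
___X__X__
____XX___
_________
k=31  _____XX__
______XX_
___X__>X_
___X__X__
____XX___
_________
k=32  _____XX__
______^X_
___X___X_
___X__X__
____XX___
_________
k=33  _____XX__
_____<_X_
___X___X_
___X__X__
____XX___
_________
k=34  _____^X__
_____X_X_
___X___X_
___X__X__
____XX___
_________
k=35  ____<_X__
_____X_X_
___X___X_
___X__X__
____XX___
_________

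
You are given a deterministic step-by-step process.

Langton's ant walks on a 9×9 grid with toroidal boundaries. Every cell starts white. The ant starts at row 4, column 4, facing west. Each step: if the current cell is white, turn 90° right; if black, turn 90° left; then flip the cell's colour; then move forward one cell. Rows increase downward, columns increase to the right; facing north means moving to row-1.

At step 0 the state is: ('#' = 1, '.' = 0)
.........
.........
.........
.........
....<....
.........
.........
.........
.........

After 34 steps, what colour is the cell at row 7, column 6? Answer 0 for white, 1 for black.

1

step 0: .........
.........
.........
.........
....<....
.........
.........
.........
.........
step 1: .........
.........
.........
....^....
....#....
.........
.........
.........
.........
step 2: .........
.........
.........
....#>...
....#....
.........
.........
.........
.........
step 3: .........
.........
.........
....##...
....#v...
.........
.........
.........
.........
step 4: .........
.........
.........
....##...
....<#...
.........
.........
.........
.........
step 5: .........
.........
.........
....##...
.....#...
....v....
.........
.........
.........
step 6: .........
.........
.........
....##...
.....#...
...<#....
.........
.........
.........
step 7: .........
.........
.........
....##...
...^.#...
...##....
.........
.........
.........
step 8: .........
.........
.........
....##...
...#>#...
...##....
.........
.........
.........
step 9: .........
.........
.........
....##...
...###...
...#v....
.........
.........
.........
step 10: .........
.........
.........
....##...
...###...
...#.>...
.........
.........
.........
step 11: .........
.........
.........
....##...
...###...
...#.#...
.....v...
.........
.........
step 12: .........
.........
.........
....##...
...###...
...#.#...
....<#...
.........
.........
step 13: .........
.........
.........
....##...
...###...
...#^#...
....##...
.........
.........
step 14: .........
.........
.........
....##...
...###...
...##>...
....##...
.........
.........
step 15: .........
.........
.........
....##...
...##^...
...##....
....##...
.........
.........
step 16: .........
.........
.........
....##...
...#<....
...##....
....##...
.........
.........
step 17: .........
.........
.........
....##...
...#.....
...#v....
....##...
.........
.........
step 18: .........
.........
.........
....##...
...#.....
...#.>...
....##...
.........
.........
step 19: .........
.........
.........
....##...
...#.....
...#.#...
....#v...
.........
.........
step 20: .........
.........
.........
....##...
...#.....
...#.#...
....#.>..
.........
.........
step 21: .........
.........
.........
....##...
...#.....
...#.#...
....#.#..
......v..
.........
step 22: .........
.........
.........
....##...
...#.....
...#.#...
....#.#..
.....<#..
.........
step 23: .........
.........
.........
....##...
...#.....
...#.#...
....#^#..
.....##..
.........
step 24: .........
.........
.........
....##...
...#.....
...#.#...
....##>..
.....##..
.........
step 25: .........
.........
.........
....##...
...#.....
...#.#^..
....##...
.....##..
.........
step 26: .........
.........
.........
....##...
...#.....
...#.##>.
....##...
.....##..
.........
step 27: .........
.........
.........
....##...
...#.....
...#.###.
....##.v.
.....##..
.........
step 28: .........
.........
.........
....##...
...#.....
...#.###.
....##<#.
.....##..
.........
step 29: .........
.........
.........
....##...
...#.....
...#.#^#.
....####.
.....##..
.........
step 30: .........
.........
.........
....##...
...#.....
...#.<.#.
....####.
.....##..
.........
step 31: .........
.........
.........
....##...
...#.....
...#...#.
....#v##.
.....##..
.........
step 32: .........
.........
.........
....##...
...#.....
...#...#.
....#.>#.
.....##..
.........
step 33: .........
.........
.........
....##...
...#.....
...#..^#.
....#..#.
.....##..
.........
step 34: .........
.........
.........
....##...
...#.....
...#..#>.
....#..#.
.....##..
.........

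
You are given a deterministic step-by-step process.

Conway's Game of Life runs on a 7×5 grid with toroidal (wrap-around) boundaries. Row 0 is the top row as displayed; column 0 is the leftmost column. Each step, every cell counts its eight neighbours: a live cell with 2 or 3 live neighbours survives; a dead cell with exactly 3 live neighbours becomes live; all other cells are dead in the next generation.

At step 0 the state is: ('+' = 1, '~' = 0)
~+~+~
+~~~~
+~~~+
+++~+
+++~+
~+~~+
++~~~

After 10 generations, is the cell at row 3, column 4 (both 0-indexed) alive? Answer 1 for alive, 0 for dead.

0

0) ~+~+~
+~~~~
+~~~+
+++~+
+++~+
~+~~+
++~~~
1) ~++~+
++~~~
~~~+~
~~+~~
~~~~~
~~~++
~+~~+
2) ~~+++
++~++
~++~~
~~~~~
~~~+~
+~~++
~+~~+
3) ~~~~~
~~~~~
~++++
~~+~~
~~~+~
+~++~
~+~~~
4) ~~~~~
~~++~
~+++~
~+~~+
~+~++
~++++
~++~~
5) ~+~+~
~+~+~
++~~+
~+~~+
~+~~~
~~~~+
++~~~
6) ~+~~+
~+~+~
~+~++
~++~+
~~~~~
~+~~~
+++~+
7) ~~~~+
~+~+~
~+~~+
~++~+
+++~~
~++~~
~~+++
8) +~~~+
~~+++
~+~~+
~~~~+
~~~~~
~~~~+
+++~+
9) ~~~~~
~++~~
~~+~+
+~~~~
~~~~~
~+~++
~+~~~
10) ~++~~
~+++~
+~++~
~~~~~
+~~~+
+~+~~
+~+~~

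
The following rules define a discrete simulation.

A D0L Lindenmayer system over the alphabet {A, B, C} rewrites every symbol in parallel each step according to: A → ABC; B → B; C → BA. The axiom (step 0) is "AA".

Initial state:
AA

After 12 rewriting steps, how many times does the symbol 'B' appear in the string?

t=0: AA
t=1: ABCABC
t=2: ABCBBAABCBBA
t=3: ABCBBABBABCABCBBABBABC
t=4: ABCBBABBABCBBABCBBAABCBBABBABCBBABCBBA
t=5: ABCBBABBABCBBABCBBABBABCBBABBABCABCBBABBABCBBABCBBABBABCBBABBABC
t=6: ABCBBABBABCBBABCBBABBABCBBABBABCBBABCBBABBABCBBABCBBAABCBBABBABCBBABCBBABBABCBBABBABCBBABCBBABBABCBBABCBBA
t=7: ABCBBABBABCBBABCBBABBABCBBABBABCBBABCBBABBABCBBABCBBABBABC…ABCBBABCBBABBABCBBABCBBABBABCBBABBABCBBABCBBABBABCBBABBABC  (len 174)
t=8: ABCBBABBABCBBABCBBABBABCBBABBABCBBABCBBABBABCBBABCBBABBABC…ABCBBABCBBABBABCBBABCBBABBABCBBABBABCBBABCBBABBABCBBABCBBA  (len 284)
t=9: ABCBBABBABCBBABCBBABBABCBBABBABCBBABCBBABBABCBBABCBBABBABC…ABCBBABCBBABBABCBBABCBBABBABCBBABBABCBBABCBBABBABCBBABBABC  (len 462)
t=10: ABCBBABBABCBBABCBBABBABCBBABBABCBBABCBBABBABCBBABCBBABBABC…ABCBBABCBBABBABCBBABCBBABBABCBBABBABCBBABCBBABBABCBBABCBBA  (len 750)
t=11: ABCBBABBABCBBABCBBABBABCBBABBABCBBABCBBABBABCBBABCBBABBABC…ABCBBABCBBABBABCBBABCBBABBABCBBABBABCBBABCBBABBABCBBABBABC  (len 1216)
t=12: ABCBBABBABCBBABCBBABBABCBBABBABCBBABCBBABBABCBBABCBBABBABC…ABCBBABCBBABBABCBBABCBBABBABCBBABBABCBBABCBBABBABCBBABCBBA  (len 1970)

1216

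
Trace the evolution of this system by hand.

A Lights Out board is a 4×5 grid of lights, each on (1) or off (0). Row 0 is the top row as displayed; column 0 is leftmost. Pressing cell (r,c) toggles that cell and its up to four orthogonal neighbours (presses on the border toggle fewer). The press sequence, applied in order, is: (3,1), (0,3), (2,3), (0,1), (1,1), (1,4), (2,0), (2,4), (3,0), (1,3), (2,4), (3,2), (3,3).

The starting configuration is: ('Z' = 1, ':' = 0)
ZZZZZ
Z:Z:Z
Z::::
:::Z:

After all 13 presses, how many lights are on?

step 0: ZZZZZ
Z:Z:Z
Z::::
:::Z:
step 1: ZZZZZ
Z:Z:Z
ZZ:::
ZZZZ:
step 2: ZZ:::
Z:ZZZ
ZZ:::
ZZZZ:
step 3: ZZ:::
Z:Z:Z
ZZZZZ
ZZZ::
step 4: ::Z::
ZZZ:Z
ZZZZZ
ZZZ::
step 5: :ZZ::
::::Z
Z:ZZZ
ZZZ::
step 6: :ZZ:Z
:::Z:
Z:ZZ:
ZZZ::
step 7: :ZZ:Z
Z::Z:
:ZZZ:
:ZZ::
step 8: :ZZ:Z
Z::ZZ
:ZZ:Z
:ZZ:Z
step 9: :ZZ:Z
Z::ZZ
ZZZ:Z
Z:Z:Z
step 10: :ZZZZ
Z:Z::
ZZZZZ
Z:Z:Z
step 11: :ZZZZ
Z:Z:Z
ZZZ::
Z:Z::
step 12: :ZZZZ
Z:Z:Z
ZZ:::
ZZ:Z:
step 13: :ZZZZ
Z:Z:Z
ZZ:Z:
ZZZ:Z

14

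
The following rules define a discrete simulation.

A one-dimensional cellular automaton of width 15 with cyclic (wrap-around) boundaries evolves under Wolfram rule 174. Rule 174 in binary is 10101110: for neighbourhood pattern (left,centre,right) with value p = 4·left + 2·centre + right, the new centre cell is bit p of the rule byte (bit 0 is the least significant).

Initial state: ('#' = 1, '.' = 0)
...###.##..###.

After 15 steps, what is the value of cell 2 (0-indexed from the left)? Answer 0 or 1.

step 0: ...###.##..###.
step 1: ..###.##..###..
step 2: .###.##..###...
step 3: ###.##..###....
step 4: ##.##..###....#
step 5: #.##..###....##
step 6: .##..###....###
step 7: ##..###....###.
step 8: #..###....###.#
step 9: ..###....###.##
step 10: .###....###.##.
step 11: ###....###.##..
step 12: ##....###.##..#
step 13: #....###.##..##
step 14: ....###.##..###
step 15: ...###.##..###.

0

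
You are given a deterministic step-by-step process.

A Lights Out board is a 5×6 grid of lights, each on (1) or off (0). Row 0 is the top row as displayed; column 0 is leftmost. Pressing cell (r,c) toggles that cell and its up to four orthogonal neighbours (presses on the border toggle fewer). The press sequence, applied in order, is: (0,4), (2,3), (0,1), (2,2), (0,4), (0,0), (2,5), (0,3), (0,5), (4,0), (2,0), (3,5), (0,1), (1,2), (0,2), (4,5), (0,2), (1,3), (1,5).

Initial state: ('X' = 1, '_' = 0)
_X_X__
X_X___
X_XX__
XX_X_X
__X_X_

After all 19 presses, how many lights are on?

[0] _X_X__
X_X___
X_XX__
XX_X_X
__X_X_
[1] _X__XX
X_X_X_
X_XX__
XX_X_X
__X_X_
[2] _X__XX
X_XXX_
X___X_
XX___X
__X_X_
[3] X_X_XX
XXXXX_
X___X_
XX___X
__X_X_
[4] X_X_XX
XX_XX_
XXXXX_
XXX__X
__X_X_
[5] X_XX__
XX_X__
XXXXX_
XXX__X
__X_X_
[6] _XXX__
_X_X__
XXXXX_
XXX__X
__X_X_
[7] _XXX__
_X_X_X
XXXX_X
XXX___
__X_X_
[8] _X__X_
_X___X
XXXX_X
XXX___
__X_X_
[9] _X___X
_X____
XXXX_X
XXX___
__X_X_
[10] _X___X
_X____
XXXX_X
_XX___
XXX_X_
[11] _X___X
XX____
__XX_X
XXX___
XXX_X_
[12] _X___X
XX____
__XX__
XXX_XX
XXX_XX
[13] X_X__X
X_____
__XX__
XXX_XX
XXX_XX
[14] X____X
XXXX__
___X__
XXX_XX
XXX_XX
[15] XXXX_X
XX_X__
___X__
XXX_XX
XXX_XX
[16] XXXX_X
XX_X__
___X__
XXX_X_
XXX___
[17] X____X
XXXX__
___X__
XXX_X_
XXX___
[18] X__X_X
XX__X_
______
XXX_X_
XXX___
[19] X__X__
XX___X
_____X
XXX_X_
XXX___

13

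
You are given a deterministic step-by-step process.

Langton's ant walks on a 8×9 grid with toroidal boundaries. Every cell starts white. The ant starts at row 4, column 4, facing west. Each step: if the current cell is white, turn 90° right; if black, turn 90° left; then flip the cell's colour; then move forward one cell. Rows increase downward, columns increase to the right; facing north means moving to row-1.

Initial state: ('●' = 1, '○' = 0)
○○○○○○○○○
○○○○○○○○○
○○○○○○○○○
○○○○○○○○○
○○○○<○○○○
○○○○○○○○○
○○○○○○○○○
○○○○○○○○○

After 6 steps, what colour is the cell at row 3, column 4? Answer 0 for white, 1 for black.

1

k=0  ○○○○○○○○○
○○○○○○○○○
○○○○○○○○○
○○○○○○○○○
○○○○<○○○○
○○○○○○○○○
○○○○○○○○○
○○○○○○○○○
k=1  ○○○○○○○○○
○○○○○○○○○
○○○○○○○○○
○○○○^○○○○
○○○○●○○○○
○○○○○○○○○
○○○○○○○○○
○○○○○○○○○
k=2  ○○○○○○○○○
○○○○○○○○○
○○○○○○○○○
○○○○●>○○○
○○○○●○○○○
○○○○○○○○○
○○○○○○○○○
○○○○○○○○○
k=3  ○○○○○○○○○
○○○○○○○○○
○○○○○○○○○
○○○○●●○○○
○○○○●v○○○
○○○○○○○○○
○○○○○○○○○
○○○○○○○○○
k=4  ○○○○○○○○○
○○○○○○○○○
○○○○○○○○○
○○○○●●○○○
○○○○<●○○○
○○○○○○○○○
○○○○○○○○○
○○○○○○○○○
k=5  ○○○○○○○○○
○○○○○○○○○
○○○○○○○○○
○○○○●●○○○
○○○○○●○○○
○○○○v○○○○
○○○○○○○○○
○○○○○○○○○
k=6  ○○○○○○○○○
○○○○○○○○○
○○○○○○○○○
○○○○●●○○○
○○○○○●○○○
○○○<●○○○○
○○○○○○○○○
○○○○○○○○○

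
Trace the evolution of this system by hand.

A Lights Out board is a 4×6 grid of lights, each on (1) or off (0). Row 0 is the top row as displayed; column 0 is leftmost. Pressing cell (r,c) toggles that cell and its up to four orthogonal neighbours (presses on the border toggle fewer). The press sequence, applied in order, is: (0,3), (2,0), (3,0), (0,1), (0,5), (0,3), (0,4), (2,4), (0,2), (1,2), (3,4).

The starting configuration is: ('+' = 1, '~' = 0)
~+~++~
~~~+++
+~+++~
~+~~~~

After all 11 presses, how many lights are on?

gen 0: ~+~++~
~~~+++
+~+++~
~+~~~~
gen 1: ~++~~~
~~~~++
+~+++~
~+~~~~
gen 2: ~++~~~
+~~~++
~++++~
++~~~~
gen 3: ~++~~~
+~~~++
+++++~
~~~~~~
gen 4: +~~~~~
++~~++
+++++~
~~~~~~
gen 5: +~~~++
++~~+~
+++++~
~~~~~~
gen 6: +~++~+
++~++~
+++++~
~~~~~~
gen 7: +~+~+~
++~+~~
+++++~
~~~~~~
gen 8: +~+~+~
++~++~
+++~~+
~~~~+~
gen 9: ++~++~
+++++~
+++~~+
~~~~+~
gen 10: +++++~
+~~~+~
++~~~+
~~~~+~
gen 11: +++++~
+~~~+~
++~~++
~~~+~+

13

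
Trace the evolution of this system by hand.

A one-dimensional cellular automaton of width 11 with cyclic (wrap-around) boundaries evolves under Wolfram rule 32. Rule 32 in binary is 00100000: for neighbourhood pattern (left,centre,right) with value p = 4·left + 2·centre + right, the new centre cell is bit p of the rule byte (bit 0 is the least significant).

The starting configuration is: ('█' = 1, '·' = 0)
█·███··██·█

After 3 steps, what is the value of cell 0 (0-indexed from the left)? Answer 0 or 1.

[0] █·███··██·█
[1] ·█·······█·
[2] ···········
[3] ···········

0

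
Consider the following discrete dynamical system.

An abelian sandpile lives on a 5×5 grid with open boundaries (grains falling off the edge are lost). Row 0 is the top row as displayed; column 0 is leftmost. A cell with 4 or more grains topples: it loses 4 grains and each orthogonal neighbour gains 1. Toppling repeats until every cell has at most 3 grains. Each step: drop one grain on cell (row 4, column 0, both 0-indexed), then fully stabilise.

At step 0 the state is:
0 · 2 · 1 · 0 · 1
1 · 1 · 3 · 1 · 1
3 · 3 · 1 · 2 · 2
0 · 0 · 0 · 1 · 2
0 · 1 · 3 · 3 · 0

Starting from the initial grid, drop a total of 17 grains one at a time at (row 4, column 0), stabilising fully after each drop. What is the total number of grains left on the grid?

0) 0 · 2 · 1 · 0 · 1
1 · 1 · 3 · 1 · 1
3 · 3 · 1 · 2 · 2
0 · 0 · 0 · 1 · 2
0 · 1 · 3 · 3 · 0
1) 0 · 2 · 1 · 0 · 1
1 · 1 · 3 · 1 · 1
3 · 3 · 1 · 2 · 2
0 · 0 · 0 · 1 · 2
1 · 1 · 3 · 3 · 0
2) 0 · 2 · 1 · 0 · 1
1 · 1 · 3 · 1 · 1
3 · 3 · 1 · 2 · 2
0 · 0 · 0 · 1 · 2
2 · 1 · 3 · 3 · 0
3) 0 · 2 · 1 · 0 · 1
1 · 1 · 3 · 1 · 1
3 · 3 · 1 · 2 · 2
0 · 0 · 0 · 1 · 2
3 · 1 · 3 · 3 · 0
4) 0 · 2 · 1 · 0 · 1
1 · 1 · 3 · 1 · 1
3 · 3 · 1 · 2 · 2
1 · 0 · 0 · 1 · 2
0 · 2 · 3 · 3 · 0
5) 0 · 2 · 1 · 0 · 1
1 · 1 · 3 · 1 · 1
3 · 3 · 1 · 2 · 2
1 · 0 · 0 · 1 · 2
1 · 2 · 3 · 3 · 0
6) 0 · 2 · 1 · 0 · 1
1 · 1 · 3 · 1 · 1
3 · 3 · 1 · 2 · 2
1 · 0 · 0 · 1 · 2
2 · 2 · 3 · 3 · 0
7) 0 · 2 · 1 · 0 · 1
1 · 1 · 3 · 1 · 1
3 · 3 · 1 · 2 · 2
1 · 0 · 0 · 1 · 2
3 · 2 · 3 · 3 · 0
8) 0 · 2 · 1 · 0 · 1
1 · 1 · 3 · 1 · 1
3 · 3 · 1 · 2 · 2
2 · 0 · 0 · 1 · 2
0 · 3 · 3 · 3 · 0
9) 0 · 2 · 1 · 0 · 1
1 · 1 · 3 · 1 · 1
3 · 3 · 1 · 2 · 2
2 · 0 · 0 · 1 · 2
1 · 3 · 3 · 3 · 0
10) 0 · 2 · 1 · 0 · 1
1 · 1 · 3 · 1 · 1
3 · 3 · 1 · 2 · 2
2 · 0 · 0 · 1 · 2
2 · 3 · 3 · 3 · 0
11) 0 · 2 · 1 · 0 · 1
1 · 1 · 3 · 1 · 1
3 · 3 · 1 · 2 · 2
2 · 0 · 0 · 1 · 2
3 · 3 · 3 · 3 · 0
12) 0 · 2 · 1 · 0 · 1
1 · 1 · 3 · 1 · 1
3 · 3 · 1 · 2 · 2
3 · 1 · 1 · 2 · 2
1 · 1 · 1 · 0 · 1
13) 0 · 2 · 1 · 0 · 1
1 · 1 · 3 · 1 · 1
3 · 3 · 1 · 2 · 2
3 · 1 · 1 · 2 · 2
2 · 1 · 1 · 0 · 1
14) 0 · 2 · 1 · 0 · 1
1 · 1 · 3 · 1 · 1
3 · 3 · 1 · 2 · 2
3 · 1 · 1 · 2 · 2
3 · 1 · 1 · 0 · 1
15) 0 · 2 · 1 · 0 · 1
2 · 2 · 3 · 1 · 1
1 · 0 · 2 · 2 · 2
1 · 3 · 1 · 2 · 2
1 · 2 · 1 · 0 · 1
16) 0 · 2 · 1 · 0 · 1
2 · 2 · 3 · 1 · 1
1 · 0 · 2 · 2 · 2
1 · 3 · 1 · 2 · 2
2 · 2 · 1 · 0 · 1
17) 0 · 2 · 1 · 0 · 1
2 · 2 · 3 · 1 · 1
1 · 0 · 2 · 2 · 2
1 · 3 · 1 · 2 · 2
3 · 2 · 1 · 0 · 1

36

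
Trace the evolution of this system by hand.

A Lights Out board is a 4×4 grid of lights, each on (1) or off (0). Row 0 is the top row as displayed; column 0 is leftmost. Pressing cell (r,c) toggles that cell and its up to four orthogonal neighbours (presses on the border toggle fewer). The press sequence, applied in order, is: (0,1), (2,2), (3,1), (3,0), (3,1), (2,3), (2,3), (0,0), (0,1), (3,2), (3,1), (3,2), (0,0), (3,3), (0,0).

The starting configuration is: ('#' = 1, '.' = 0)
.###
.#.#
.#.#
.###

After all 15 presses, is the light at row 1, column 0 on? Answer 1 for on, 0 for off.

0) .###
.#.#
.#.#
.###
1) #..#
...#
.#.#
.###
2) #..#
..##
..#.
.#.#
3) #..#
..##
.##.
#.##
4) #..#
..##
###.
.###
5) #..#
..##
#.#.
#..#
6) #..#
..#.
#..#
#...
7) #..#
..##
#.#.
#..#
8) .#.#
#.##
#.#.
#..#
9) #.##
####
#.#.
#..#
10) #.##
####
#...
###.
11) #.##
####
##..
....
12) #.##
####
###.
.###
13) .###
.###
###.
.###
14) .###
.###
####
.#..
15) #.##
####
####
.#..

1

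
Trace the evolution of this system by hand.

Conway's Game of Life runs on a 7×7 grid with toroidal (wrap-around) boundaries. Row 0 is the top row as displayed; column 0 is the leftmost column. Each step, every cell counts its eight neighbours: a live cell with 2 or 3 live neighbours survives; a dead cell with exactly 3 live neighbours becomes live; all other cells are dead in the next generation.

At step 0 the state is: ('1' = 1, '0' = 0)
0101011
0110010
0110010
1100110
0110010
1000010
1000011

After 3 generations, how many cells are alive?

0) 0101011
0110010
0110010
1100110
0110010
1000010
1000011
1) 0100000
0001010
0001010
1001110
0010010
1000110
0100000
2) 0010000
0010000
0011010
0011010
0100000
0100111
1100000
3) 0010000
0110000
0100000
0101000
1101001
0110011
1110011

19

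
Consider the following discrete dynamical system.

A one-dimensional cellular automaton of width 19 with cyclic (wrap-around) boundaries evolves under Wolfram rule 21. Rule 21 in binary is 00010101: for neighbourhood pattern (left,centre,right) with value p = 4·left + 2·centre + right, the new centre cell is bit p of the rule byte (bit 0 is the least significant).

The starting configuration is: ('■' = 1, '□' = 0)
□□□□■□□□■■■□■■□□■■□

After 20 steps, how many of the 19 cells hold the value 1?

k=0  □□□□■□□□■■■□■■□□■■□
k=1  ■■■□■■■□□□□□□□■□□□■
k=2  □□□□□□□■■■■■■□■■■□□
k=3  ■■■■■■□□□□□□□□□□□■■
k=4  □□□□□□■■■■■■■■■■□□□
k=5  ■■■■■□□□□□□□□□□□■■■
k=6  □□□□□■■■■■■■■■■□□□□
k=7  ■■■■□□□□□□□□□□□■■■■
k=8  □□□□■■■■■■■■■■□□□□□
k=9  ■■■□□□□□□□□□□□■■■■■
k=10  □□□■■■■■■■■■■□□□□□□
k=11  ■■□□□□□□□□□□□■■■■■■
k=12  □□■■■■■■■■■■□□□□□□□
k=13  ■□□□□□□□□□□□■■■■■■■
k=14  □■■■■■■■■■■□□□□□□□□
k=15  □□□□□□□□□□□■■■■■■■■
k=16  ■■■■■■■■■■□□□□□□□□□
k=17  □□□□□□□□□□■■■■■■■■□
k=18  ■■■■■■■■■□□□□□□□□□■
k=19  □□□□□□□□□■■■■■■■■□□
k=20  ■■■■■■■■□□□□□□□□□■■

10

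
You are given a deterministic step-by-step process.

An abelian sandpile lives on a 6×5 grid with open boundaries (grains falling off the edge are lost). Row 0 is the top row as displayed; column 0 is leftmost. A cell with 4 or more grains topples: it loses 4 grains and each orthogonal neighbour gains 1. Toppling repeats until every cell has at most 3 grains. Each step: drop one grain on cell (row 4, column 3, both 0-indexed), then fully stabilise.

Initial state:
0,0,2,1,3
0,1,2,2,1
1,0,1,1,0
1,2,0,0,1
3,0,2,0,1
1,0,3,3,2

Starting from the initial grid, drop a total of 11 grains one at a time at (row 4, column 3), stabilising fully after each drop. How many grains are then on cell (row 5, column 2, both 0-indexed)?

step 0: 0,0,2,1,3
0,1,2,2,1
1,0,1,1,0
1,2,0,0,1
3,0,2,0,1
1,0,3,3,2
step 1: 0,0,2,1,3
0,1,2,2,1
1,0,1,1,0
1,2,0,0,1
3,0,2,1,1
1,0,3,3,2
step 2: 0,0,2,1,3
0,1,2,2,1
1,0,1,1,0
1,2,0,0,1
3,0,2,2,1
1,0,3,3,2
step 3: 0,0,2,1,3
0,1,2,2,1
1,0,1,1,0
1,2,0,0,1
3,0,2,3,1
1,0,3,3,2
step 4: 0,0,2,1,3
0,1,2,2,1
1,0,1,1,0
1,2,1,1,1
3,1,0,2,2
1,1,1,1,3
step 5: 0,0,2,1,3
0,1,2,2,1
1,0,1,1,0
1,2,1,1,1
3,1,0,3,2
1,1,1,1,3
step 6: 0,0,2,1,3
0,1,2,2,1
1,0,1,1,0
1,2,1,2,1
3,1,1,0,3
1,1,1,2,3
step 7: 0,0,2,1,3
0,1,2,2,1
1,0,1,1,0
1,2,1,2,1
3,1,1,1,3
1,1,1,2,3
step 8: 0,0,2,1,3
0,1,2,2,1
1,0,1,1,0
1,2,1,2,1
3,1,1,2,3
1,1,1,2,3
step 9: 0,0,2,1,3
0,1,2,2,1
1,0,1,1,0
1,2,1,2,1
3,1,1,3,3
1,1,1,2,3
step 10: 0,0,2,1,3
0,1,2,2,1
1,0,1,1,0
1,2,1,3,2
3,1,2,2,1
1,1,2,0,1
step 11: 0,0,2,1,3
0,1,2,2,1
1,0,1,1,0
1,2,1,3,2
3,1,2,3,1
1,1,2,0,1

2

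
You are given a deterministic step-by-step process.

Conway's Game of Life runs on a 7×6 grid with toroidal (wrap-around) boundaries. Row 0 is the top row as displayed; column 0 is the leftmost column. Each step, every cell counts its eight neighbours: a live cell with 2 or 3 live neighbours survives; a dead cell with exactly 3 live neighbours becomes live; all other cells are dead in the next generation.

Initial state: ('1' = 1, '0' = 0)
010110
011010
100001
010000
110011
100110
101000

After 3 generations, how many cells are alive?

16

t=0: 010110
011010
100001
010000
110011
100110
101000
t=1: 100011
011010
101001
010010
011110
001110
101000
t=2: 101010
001010
101011
000010
010001
000011
101000
t=3: 001000
101010
010010
010110
100001
010011
100010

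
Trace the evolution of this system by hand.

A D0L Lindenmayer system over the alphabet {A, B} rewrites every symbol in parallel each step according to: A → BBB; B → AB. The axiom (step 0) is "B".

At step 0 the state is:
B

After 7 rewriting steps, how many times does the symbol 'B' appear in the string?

k=0  B
k=1  AB
k=2  BBBAB
k=3  ABABABBBBAB
k=4  BBBABBBBABBBBABABABABBBBAB
k=5  ABABABBBBABABABABBBBABABABABBBBABBBBABBBBABBBBABABABABBBBAB
k=6  BBBABBBBABBBBABABABABBBBABBBBABBBBABBBBABABABABBBBABBBBABB…BABABBBBABABABABBBBABABABABBBBABBBBABBBBABBBBABABABABBBBAB  (len 137)
k=7  ABABABBBBABABABABBBBABABABABBBBABBBBABBBBABBBBABABABABBBBA…BABABBBBABABABABBBBABABABABBBBABBBBABBBBABBBBABABABABBBBAB  (len 314)

217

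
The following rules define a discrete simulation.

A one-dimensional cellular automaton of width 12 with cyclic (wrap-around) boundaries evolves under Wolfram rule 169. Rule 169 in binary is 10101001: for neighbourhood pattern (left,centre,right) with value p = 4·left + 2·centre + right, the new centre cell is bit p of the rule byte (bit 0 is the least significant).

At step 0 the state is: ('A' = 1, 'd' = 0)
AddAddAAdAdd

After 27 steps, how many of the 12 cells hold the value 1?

gen 0: AddAddAAdAdd
gen 1: ddddddAdAddd
gen 2: AAAAAddAddAA
gen 3: AAAAddddddAA
gen 4: AAAddAAAAdAA
gen 5: AAdddAAAdAAA
gen 6: AddAdAAdAAAA
gen 7: ddddAAdAAAAA
gen 8: dAAdAdAAAAAd
gen 9: dAdAdAAAAAdd
gen 10: ddAdAAAAAddA
gen 11: dddAAAAAdddd
gen 12: AAdAAAAddAAA
gen 13: AdAAAAdddAAA
gen 14: dAAAAddAdAAA
gen 15: AAAAddddAAAd
gen 16: AAAddAAdAAdA
gen 17: AAdddAdAAdAA
gen 18: AddAddAAdAAA
gen 19: ddddddAdAAAA
gen 20: dAAAAddAAAAd
gen 21: dAAAdddAAAdd
gen 22: dAAddAdAAddA
gen 23: AAddddAAdddd
gen 24: AddAAdAddAAd
gen 25: dddAdAdddAdA
gen 26: dAddAddAddAd
gen 27: dddddddddddd

0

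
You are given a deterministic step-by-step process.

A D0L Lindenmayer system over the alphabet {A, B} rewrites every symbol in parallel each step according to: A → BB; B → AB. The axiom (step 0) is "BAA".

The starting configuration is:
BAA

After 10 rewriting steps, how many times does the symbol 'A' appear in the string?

gen 0: BAA
gen 1: ABBBBB
gen 2: BBABABABABAB
gen 3: ABABBBABBBABBBABBBABBBAB
gen 4: BBABBBABABABBBABABABBBABABABBBABABABBBABABABBBAB
gen 5: ABABBBABABABBBABBBABBBABABABBBABBBABBBABABABBBABBBABBBABABABBBABBBABBBABABABBBABBBABBBABABABBBAB
gen 6: BBABBBABABABBBABBBABBBABABABBBABABABBBABABABBBABBBABBBABAB…ABABABBBABBBABBBABABABBBABABABBBABABABBBABBBABBBABABABBBAB  (len 192)
gen 7: ABABBBABABABBBABBBABBBABABABBBABABABBBABABABBBABBBABBBABAB…ABABABBBABBBABBBABABABBBABABABBBABABABBBABBBABBBABABABBBAB  (len 384)
gen 8: BBABBBABABABBBABBBABBBABABABBBABABABBBABABABBBABBBABBBABAB…ABABABBBABBBABBBABABABBBABABABBBABABABBBABBBABBBABABABBBAB  (len 768)
gen 9: ABABBBABABABBBABBBABBBABABABBBABABABBBABABABBBABBBABBBABAB…ABABABBBABBBABBBABABABBBABABABBBABABABBBABBBABBBABABABBBAB  (len 1536)
gen 10: BBABBBABABABBBABBBABBBABABABBBABABABBBABABABBBABBBABBBABAB…ABABABBBABBBABBBABABABBBABABABBBABABABBBABBBABBBABABABBBAB  (len 3072)

1025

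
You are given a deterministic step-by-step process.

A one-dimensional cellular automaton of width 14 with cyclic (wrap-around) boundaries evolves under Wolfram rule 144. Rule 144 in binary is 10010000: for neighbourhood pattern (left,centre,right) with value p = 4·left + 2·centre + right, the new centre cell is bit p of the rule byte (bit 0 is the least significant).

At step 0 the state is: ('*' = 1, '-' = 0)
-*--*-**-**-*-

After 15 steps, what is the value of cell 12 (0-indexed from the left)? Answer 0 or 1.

t=0: -*--*-**-**-*-
t=1: --*----------*
t=2: *--*----------
t=3: -*--*---------
t=4: --*--*--------
t=5: ---*--*-------
t=6: ----*--*------
t=7: -----*--*-----
t=8: ------*--*----
t=9: -------*--*---
t=10: --------*--*--
t=11: ---------*--*-
t=12: ----------*--*
t=13: *----------*--
t=14: -*----------*-
t=15: --*----------*

0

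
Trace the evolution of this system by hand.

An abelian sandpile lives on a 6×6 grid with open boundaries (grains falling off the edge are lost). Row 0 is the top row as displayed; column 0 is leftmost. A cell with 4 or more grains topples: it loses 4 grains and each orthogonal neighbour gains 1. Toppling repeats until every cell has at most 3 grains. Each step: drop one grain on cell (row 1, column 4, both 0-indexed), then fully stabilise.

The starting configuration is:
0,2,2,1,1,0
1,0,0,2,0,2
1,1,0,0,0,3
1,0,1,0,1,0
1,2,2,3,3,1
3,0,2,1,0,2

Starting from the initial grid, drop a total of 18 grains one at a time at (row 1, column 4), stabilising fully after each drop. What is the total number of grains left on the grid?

k=0  0,2,2,1,1,0
1,0,0,2,0,2
1,1,0,0,0,3
1,0,1,0,1,0
1,2,2,3,3,1
3,0,2,1,0,2
k=1  0,2,2,1,1,0
1,0,0,2,1,2
1,1,0,0,0,3
1,0,1,0,1,0
1,2,2,3,3,1
3,0,2,1,0,2
k=2  0,2,2,1,1,0
1,0,0,2,2,2
1,1,0,0,0,3
1,0,1,0,1,0
1,2,2,3,3,1
3,0,2,1,0,2
k=3  0,2,2,1,1,0
1,0,0,2,3,2
1,1,0,0,0,3
1,0,1,0,1,0
1,2,2,3,3,1
3,0,2,1,0,2
k=4  0,2,2,1,2,0
1,0,0,3,0,3
1,1,0,0,1,3
1,0,1,0,1,0
1,2,2,3,3,1
3,0,2,1,0,2
k=5  0,2,2,1,2,0
1,0,0,3,1,3
1,1,0,0,1,3
1,0,1,0,1,0
1,2,2,3,3,1
3,0,2,1,0,2
k=6  0,2,2,1,2,0
1,0,0,3,2,3
1,1,0,0,1,3
1,0,1,0,1,0
1,2,2,3,3,1
3,0,2,1,0,2
k=7  0,2,2,1,2,0
1,0,0,3,3,3
1,1,0,0,1,3
1,0,1,0,1,0
1,2,2,3,3,1
3,0,2,1,0,2
k=8  0,2,2,2,3,1
1,0,1,0,2,1
1,1,0,1,3,0
1,0,1,0,1,1
1,2,2,3,3,1
3,0,2,1,0,2
k=9  0,2,2,2,3,1
1,0,1,0,3,1
1,1,0,1,3,0
1,0,1,0,1,1
1,2,2,3,3,1
3,0,2,1,0,2
k=10  0,2,2,3,0,2
1,0,1,1,2,2
1,1,0,2,0,1
1,0,1,0,2,1
1,2,2,3,3,1
3,0,2,1,0,2
k=11  0,2,2,3,0,2
1,0,1,1,3,2
1,1,0,2,0,1
1,0,1,0,2,1
1,2,2,3,3,1
3,0,2,1,0,2
k=12  0,2,2,3,1,2
1,0,1,2,0,3
1,1,0,2,1,1
1,0,1,0,2,1
1,2,2,3,3,1
3,0,2,1,0,2
k=13  0,2,2,3,1,2
1,0,1,2,1,3
1,1,0,2,1,1
1,0,1,0,2,1
1,2,2,3,3,1
3,0,2,1,0,2
k=14  0,2,2,3,1,2
1,0,1,2,2,3
1,1,0,2,1,1
1,0,1,0,2,1
1,2,2,3,3,1
3,0,2,1,0,2
k=15  0,2,2,3,1,2
1,0,1,2,3,3
1,1,0,2,1,1
1,0,1,0,2,1
1,2,2,3,3,1
3,0,2,1,0,2
k=16  0,2,2,3,2,3
1,0,1,3,1,0
1,1,0,2,2,2
1,0,1,0,2,1
1,2,2,3,3,1
3,0,2,1,0,2
k=17  0,2,2,3,2,3
1,0,1,3,2,0
1,1,0,2,2,2
1,0,1,0,2,1
1,2,2,3,3,1
3,0,2,1,0,2
k=18  0,2,2,3,2,3
1,0,1,3,3,0
1,1,0,2,2,2
1,0,1,0,2,1
1,2,2,3,3,1
3,0,2,1,0,2

53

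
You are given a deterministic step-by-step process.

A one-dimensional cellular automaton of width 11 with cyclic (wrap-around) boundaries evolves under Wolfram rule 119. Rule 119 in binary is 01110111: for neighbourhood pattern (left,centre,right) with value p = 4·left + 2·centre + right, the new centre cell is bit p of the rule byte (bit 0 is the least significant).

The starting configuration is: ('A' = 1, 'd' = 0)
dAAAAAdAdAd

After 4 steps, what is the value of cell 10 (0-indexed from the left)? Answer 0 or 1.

1

gen 0: dAAAAAdAdAd
gen 1: AddddAAAAAA
gen 2: AAAAAdddddd
gen 3: ddddAAAAAAA
gen 4: AAAAddddddA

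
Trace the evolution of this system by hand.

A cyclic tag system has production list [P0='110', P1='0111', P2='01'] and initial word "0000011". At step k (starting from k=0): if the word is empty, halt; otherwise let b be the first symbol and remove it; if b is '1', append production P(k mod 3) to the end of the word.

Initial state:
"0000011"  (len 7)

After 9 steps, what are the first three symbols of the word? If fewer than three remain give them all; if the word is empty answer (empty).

gen 0: "0000011"  (len 7)
gen 1: "000011"  (len 6)
gen 2: "00011"  (len 5)
gen 3: "0011"  (len 4)
gen 4: "011"  (len 3)
gen 5: "11"  (len 2)
gen 6: "101"  (len 3)
gen 7: "01110"  (len 5)
gen 8: "1110"  (len 4)
gen 9: "11001"  (len 5)

110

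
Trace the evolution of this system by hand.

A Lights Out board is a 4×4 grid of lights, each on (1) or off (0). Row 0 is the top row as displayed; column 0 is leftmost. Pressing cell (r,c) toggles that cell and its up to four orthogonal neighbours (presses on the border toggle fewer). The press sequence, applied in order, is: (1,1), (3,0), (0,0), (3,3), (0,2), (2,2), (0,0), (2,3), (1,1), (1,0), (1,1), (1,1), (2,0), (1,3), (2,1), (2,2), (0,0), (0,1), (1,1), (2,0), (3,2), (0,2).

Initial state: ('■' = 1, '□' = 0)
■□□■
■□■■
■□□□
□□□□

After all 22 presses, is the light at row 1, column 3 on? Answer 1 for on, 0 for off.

1

k=0  ■□□■
■□■■
■□□□
□□□□
k=1  ■■□■
□■□■
■■□□
□□□□
k=2  ■■□■
□■□■
□■□□
■■□□
k=3  □□□■
■■□■
□■□□
■■□□
k=4  □□□■
■■□■
□■□■
■■■■
k=5  □■■□
■■■■
□■□■
■■■■
k=6  □■■□
■■□■
□□■□
■■□■
k=7  ■□■□
□■□■
□□■□
■■□■
k=8  ■□■□
□■□□
□□□■
■■□□
k=9  ■■■□
■□■□
□■□■
■■□□
k=10  □■■□
□■■□
■■□■
■■□□
k=11  □□■□
■□□□
■□□■
■■□□
k=12  □■■□
□■■□
■■□■
■■□□
k=13  □■■□
■■■□
□□□■
□■□□
k=14  □■■■
■■□■
□□□□
□■□□
k=15  □■■■
■□□■
■■■□
□□□□
k=16  □■■■
■□■■
■□□■
□□■□
k=17  ■□■■
□□■■
■□□■
□□■□
k=18  □■□■
□■■■
■□□■
□□■□
k=19  □□□■
■□□■
■■□■
□□■□
k=20  □□□■
□□□■
□□□■
■□■□
k=21  □□□■
□□□■
□□■■
■■□■
k=22  □■■□
□□■■
□□■■
■■□■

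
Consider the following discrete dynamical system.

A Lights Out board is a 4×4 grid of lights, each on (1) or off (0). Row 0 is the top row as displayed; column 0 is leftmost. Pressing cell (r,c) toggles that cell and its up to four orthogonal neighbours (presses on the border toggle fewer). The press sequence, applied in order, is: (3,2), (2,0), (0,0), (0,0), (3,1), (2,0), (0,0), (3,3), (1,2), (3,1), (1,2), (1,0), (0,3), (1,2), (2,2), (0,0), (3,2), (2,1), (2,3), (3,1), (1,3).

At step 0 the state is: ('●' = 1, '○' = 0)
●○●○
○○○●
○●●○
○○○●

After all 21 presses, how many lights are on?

9

step 0: ●○●○
○○○●
○●●○
○○○●
step 1: ●○●○
○○○●
○●○○
○●●○
step 2: ●○●○
●○○●
●○○○
●●●○
step 3: ○●●○
○○○●
●○○○
●●●○
step 4: ●○●○
●○○●
●○○○
●●●○
step 5: ●○●○
●○○●
●●○○
○○○○
step 6: ●○●○
○○○●
○○○○
●○○○
step 7: ○●●○
●○○●
○○○○
●○○○
step 8: ○●●○
●○○●
○○○●
●○●●
step 9: ○●○○
●●●○
○○●●
●○●●
step 10: ○●○○
●●●○
○●●●
○●○●
step 11: ○●●○
●○○●
○●○●
○●○●
step 12: ●●●○
○●○●
●●○●
○●○●
step 13: ●●○●
○●○○
●●○●
○●○●
step 14: ●●●●
○○●●
●●●●
○●○●
step 15: ●●●●
○○○●
●○○○
○●●●
step 16: ○○●●
●○○●
●○○○
○●●●
step 17: ○○●●
●○○●
●○●○
○○○○
step 18: ○○●●
●●○●
○●○○
○●○○
step 19: ○○●●
●●○○
○●●●
○●○●
step 20: ○○●●
●●○○
○○●●
●○●●
step 21: ○○●○
●●●●
○○●○
●○●●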